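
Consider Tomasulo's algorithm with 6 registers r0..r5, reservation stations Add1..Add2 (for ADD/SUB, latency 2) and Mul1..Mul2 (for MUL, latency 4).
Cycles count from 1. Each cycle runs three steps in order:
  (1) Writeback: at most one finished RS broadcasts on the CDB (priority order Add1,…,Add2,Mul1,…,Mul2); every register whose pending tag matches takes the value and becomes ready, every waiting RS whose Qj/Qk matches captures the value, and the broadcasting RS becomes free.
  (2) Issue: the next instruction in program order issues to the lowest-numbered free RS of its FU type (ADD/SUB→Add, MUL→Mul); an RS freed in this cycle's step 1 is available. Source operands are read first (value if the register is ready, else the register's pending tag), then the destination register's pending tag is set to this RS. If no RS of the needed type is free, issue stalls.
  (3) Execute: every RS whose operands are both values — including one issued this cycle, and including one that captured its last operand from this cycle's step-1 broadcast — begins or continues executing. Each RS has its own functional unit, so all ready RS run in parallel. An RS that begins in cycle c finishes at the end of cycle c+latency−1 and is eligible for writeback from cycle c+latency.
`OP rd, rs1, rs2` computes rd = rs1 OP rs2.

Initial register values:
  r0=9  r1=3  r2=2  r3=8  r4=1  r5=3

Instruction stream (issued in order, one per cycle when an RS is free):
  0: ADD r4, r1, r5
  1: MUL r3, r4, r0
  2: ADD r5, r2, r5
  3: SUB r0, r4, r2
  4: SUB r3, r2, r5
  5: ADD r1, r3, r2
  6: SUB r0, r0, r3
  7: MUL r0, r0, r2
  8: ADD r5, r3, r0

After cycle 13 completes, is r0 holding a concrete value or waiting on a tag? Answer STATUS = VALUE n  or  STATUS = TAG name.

STATUS = VALUE 14

  c1: issue ADD r4<-Add1  regs: r0:9,r1:3,r2:2,r3:8,r4:Add1,r5:3
  c2: issue MUL r3<-Mul1  regs: r0:9,r1:3,r2:2,r3:Mul1,r4:Add1,r5:3
  c3: CDB Add1=6; issue ADD r5<-Add1  regs: r0:9,r1:3,r2:2,r3:Mul1,r4:6,r5:Add1
  c4: issue SUB r0<-Add2  regs: r0:Add2,r1:3,r2:2,r3:Mul1,r4:6,r5:Add1
  c5: CDB Add1=5; issue SUB r3<-Add1  regs: r0:Add2,r1:3,r2:2,r3:Add1,r4:6,r5:5
  c6: CDB Add2=4; issue ADD r1<-Add2  regs: r0:4,r1:Add2,r2:2,r3:Add1,r4:6,r5:5
  c7: CDB Add1=-3; issue SUB r0<-Add1  regs: r0:Add1,r1:Add2,r2:2,r3:-3,r4:6,r5:5
  c8: CDB Mul1=54; issue MUL r0<-Mul1  regs: r0:Mul1,r1:Add2,r2:2,r3:-3,r4:6,r5:5
  c9: CDB Add1=7; issue ADD r5<-Add1  regs: r0:Mul1,r1:Add2,r2:2,r3:-3,r4:6,r5:Add1
  c10: CDB Add2=-1  regs: r0:Mul1,r1:-1,r2:2,r3:-3,r4:6,r5:Add1
  c11: -  regs: r0:Mul1,r1:-1,r2:2,r3:-3,r4:6,r5:Add1
  c12: -  regs: r0:Mul1,r1:-1,r2:2,r3:-3,r4:6,r5:Add1
  c13: CDB Mul1=14  regs: r0:14,r1:-1,r2:2,r3:-3,r4:6,r5:Add1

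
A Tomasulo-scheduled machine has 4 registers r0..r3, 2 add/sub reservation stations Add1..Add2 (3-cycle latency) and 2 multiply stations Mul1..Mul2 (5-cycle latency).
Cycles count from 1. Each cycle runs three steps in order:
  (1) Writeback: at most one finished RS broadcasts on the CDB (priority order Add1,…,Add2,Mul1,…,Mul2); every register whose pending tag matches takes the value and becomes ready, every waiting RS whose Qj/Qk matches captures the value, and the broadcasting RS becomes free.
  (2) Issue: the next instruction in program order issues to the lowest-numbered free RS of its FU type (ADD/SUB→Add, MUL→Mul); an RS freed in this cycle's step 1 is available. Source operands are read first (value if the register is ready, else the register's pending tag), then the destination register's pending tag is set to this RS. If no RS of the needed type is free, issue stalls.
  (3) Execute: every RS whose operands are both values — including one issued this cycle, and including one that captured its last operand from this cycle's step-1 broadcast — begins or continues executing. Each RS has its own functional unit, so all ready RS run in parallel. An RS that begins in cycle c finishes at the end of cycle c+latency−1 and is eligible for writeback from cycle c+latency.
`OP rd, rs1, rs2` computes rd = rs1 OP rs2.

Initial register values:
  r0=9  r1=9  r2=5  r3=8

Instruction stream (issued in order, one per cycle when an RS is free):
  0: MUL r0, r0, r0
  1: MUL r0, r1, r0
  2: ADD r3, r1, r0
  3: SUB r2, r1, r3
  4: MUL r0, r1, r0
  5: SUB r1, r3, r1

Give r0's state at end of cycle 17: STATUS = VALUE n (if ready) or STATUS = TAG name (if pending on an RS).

c1: issue MUL r0<-Mul1 | r0:Mul1,r1:9,r2:5,r3:8
c2: issue MUL r0<-Mul2 | r0:Mul2,r1:9,r2:5,r3:8
c3: issue ADD r3<-Add1 | r0:Mul2,r1:9,r2:5,r3:Add1
c4: issue SUB r2<-Add2 | r0:Mul2,r1:9,r2:Add2,r3:Add1
c5: stall | r0:Mul2,r1:9,r2:Add2,r3:Add1
c6: CDB Mul1=81; issue MUL r0<-Mul1 | r0:Mul1,r1:9,r2:Add2,r3:Add1
c7: stall | r0:Mul1,r1:9,r2:Add2,r3:Add1
c8: stall | r0:Mul1,r1:9,r2:Add2,r3:Add1
c9: stall | r0:Mul1,r1:9,r2:Add2,r3:Add1
c10: stall | r0:Mul1,r1:9,r2:Add2,r3:Add1
c11: CDB Mul2=729; stall | r0:Mul1,r1:9,r2:Add2,r3:Add1
c12: stall | r0:Mul1,r1:9,r2:Add2,r3:Add1
c13: stall | r0:Mul1,r1:9,r2:Add2,r3:Add1
c14: CDB Add1=738; issue SUB r1<-Add1 | r0:Mul1,r1:Add1,r2:Add2,r3:738
c15: - | r0:Mul1,r1:Add1,r2:Add2,r3:738
c16: CDB Mul1=6561 | r0:6561,r1:Add1,r2:Add2,r3:738
c17: CDB Add1=729 | r0:6561,r1:729,r2:Add2,r3:738

STATUS = VALUE 6561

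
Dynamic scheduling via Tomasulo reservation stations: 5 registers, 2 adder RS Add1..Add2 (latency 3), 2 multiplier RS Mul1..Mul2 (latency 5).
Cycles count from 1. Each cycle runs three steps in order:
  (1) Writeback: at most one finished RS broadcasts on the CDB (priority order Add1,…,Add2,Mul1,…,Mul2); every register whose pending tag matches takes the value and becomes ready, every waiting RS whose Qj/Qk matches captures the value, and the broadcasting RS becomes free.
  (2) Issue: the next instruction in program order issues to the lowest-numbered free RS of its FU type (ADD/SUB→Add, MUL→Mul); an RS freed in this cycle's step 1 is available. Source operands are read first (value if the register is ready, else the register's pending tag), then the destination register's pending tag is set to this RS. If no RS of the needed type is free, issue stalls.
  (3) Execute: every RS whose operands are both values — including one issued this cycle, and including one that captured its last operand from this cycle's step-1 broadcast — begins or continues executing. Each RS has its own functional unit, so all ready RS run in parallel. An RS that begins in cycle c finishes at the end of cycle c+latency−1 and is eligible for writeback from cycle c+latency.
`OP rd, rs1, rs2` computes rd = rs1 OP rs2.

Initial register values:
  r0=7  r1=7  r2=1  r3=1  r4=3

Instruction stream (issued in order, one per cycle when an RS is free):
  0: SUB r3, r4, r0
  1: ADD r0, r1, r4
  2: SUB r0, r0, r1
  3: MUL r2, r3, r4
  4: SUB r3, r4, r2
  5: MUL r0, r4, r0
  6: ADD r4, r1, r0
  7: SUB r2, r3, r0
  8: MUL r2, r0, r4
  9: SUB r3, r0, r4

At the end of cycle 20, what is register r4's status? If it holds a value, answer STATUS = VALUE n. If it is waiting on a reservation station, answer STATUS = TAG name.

cycle 1: issue SUB r3<-Add1 // r0:7,r1:7,r2:1,r3:Add1,r4:3
cycle 2: issue ADD r0<-Add2 // r0:Add2,r1:7,r2:1,r3:Add1,r4:3
cycle 3: stall // r0:Add2,r1:7,r2:1,r3:Add1,r4:3
cycle 4: CDB Add1=-4; issue SUB r0<-Add1 // r0:Add1,r1:7,r2:1,r3:-4,r4:3
cycle 5: CDB Add2=10; issue MUL r2<-Mul1 // r0:Add1,r1:7,r2:Mul1,r3:-4,r4:3
cycle 6: issue SUB r3<-Add2 // r0:Add1,r1:7,r2:Mul1,r3:Add2,r4:3
cycle 7: issue MUL r0<-Mul2 // r0:Mul2,r1:7,r2:Mul1,r3:Add2,r4:3
cycle 8: CDB Add1=3; issue ADD r4<-Add1 // r0:Mul2,r1:7,r2:Mul1,r3:Add2,r4:Add1
cycle 9: stall // r0:Mul2,r1:7,r2:Mul1,r3:Add2,r4:Add1
cycle 10: CDB Mul1=-12; stall // r0:Mul2,r1:7,r2:-12,r3:Add2,r4:Add1
cycle 11: stall // r0:Mul2,r1:7,r2:-12,r3:Add2,r4:Add1
cycle 12: stall // r0:Mul2,r1:7,r2:-12,r3:Add2,r4:Add1
cycle 13: CDB Add2=15; issue SUB r2<-Add2 // r0:Mul2,r1:7,r2:Add2,r3:15,r4:Add1
cycle 14: CDB Mul2=9; issue MUL r2<-Mul1 // r0:9,r1:7,r2:Mul1,r3:15,r4:Add1
cycle 15: stall // r0:9,r1:7,r2:Mul1,r3:15,r4:Add1
cycle 16: stall // r0:9,r1:7,r2:Mul1,r3:15,r4:Add1
cycle 17: CDB Add1=16; issue SUB r3<-Add1 // r0:9,r1:7,r2:Mul1,r3:Add1,r4:16
cycle 18: CDB Add2=6 // r0:9,r1:7,r2:Mul1,r3:Add1,r4:16
cycle 19: - // r0:9,r1:7,r2:Mul1,r3:Add1,r4:16
cycle 20: CDB Add1=-7 // r0:9,r1:7,r2:Mul1,r3:-7,r4:16

STATUS = VALUE 16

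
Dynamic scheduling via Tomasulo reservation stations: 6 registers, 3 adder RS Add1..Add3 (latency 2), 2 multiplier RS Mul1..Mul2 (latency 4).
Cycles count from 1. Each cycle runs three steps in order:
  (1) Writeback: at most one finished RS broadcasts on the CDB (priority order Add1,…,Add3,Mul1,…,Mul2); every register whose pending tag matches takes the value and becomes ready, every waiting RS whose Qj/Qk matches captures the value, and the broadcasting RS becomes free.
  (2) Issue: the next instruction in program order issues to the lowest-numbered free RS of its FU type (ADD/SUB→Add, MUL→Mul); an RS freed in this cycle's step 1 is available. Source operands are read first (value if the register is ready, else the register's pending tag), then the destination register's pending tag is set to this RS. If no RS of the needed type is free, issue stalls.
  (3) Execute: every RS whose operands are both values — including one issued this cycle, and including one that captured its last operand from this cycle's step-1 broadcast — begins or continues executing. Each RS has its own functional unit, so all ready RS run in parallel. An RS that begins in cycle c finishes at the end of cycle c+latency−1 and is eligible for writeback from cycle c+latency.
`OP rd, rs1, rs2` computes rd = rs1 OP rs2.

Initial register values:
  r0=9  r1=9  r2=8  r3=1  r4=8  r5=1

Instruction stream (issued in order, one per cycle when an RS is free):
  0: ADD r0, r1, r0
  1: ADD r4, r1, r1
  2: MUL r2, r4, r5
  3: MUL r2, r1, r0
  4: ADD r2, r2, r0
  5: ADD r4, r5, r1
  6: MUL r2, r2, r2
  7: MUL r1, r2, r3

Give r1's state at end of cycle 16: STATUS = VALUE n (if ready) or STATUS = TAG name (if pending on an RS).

cycle 1: issue ADD r0<-Add1 // r0:Add1,r1:9,r2:8,r3:1,r4:8,r5:1
cycle 2: issue ADD r4<-Add2 // r0:Add1,r1:9,r2:8,r3:1,r4:Add2,r5:1
cycle 3: CDB Add1=18; issue MUL r2<-Mul1 // r0:18,r1:9,r2:Mul1,r3:1,r4:Add2,r5:1
cycle 4: CDB Add2=18; issue MUL r2<-Mul2 // r0:18,r1:9,r2:Mul2,r3:1,r4:18,r5:1
cycle 5: issue ADD r2<-Add1 // r0:18,r1:9,r2:Add1,r3:1,r4:18,r5:1
cycle 6: issue ADD r4<-Add2 // r0:18,r1:9,r2:Add1,r3:1,r4:Add2,r5:1
cycle 7: stall // r0:18,r1:9,r2:Add1,r3:1,r4:Add2,r5:1
cycle 8: CDB Add2=10; stall // r0:18,r1:9,r2:Add1,r3:1,r4:10,r5:1
cycle 9: CDB Mul1=18; issue MUL r2<-Mul1 // r0:18,r1:9,r2:Mul1,r3:1,r4:10,r5:1
cycle 10: CDB Mul2=162; issue MUL r1<-Mul2 // r0:18,r1:Mul2,r2:Mul1,r3:1,r4:10,r5:1
cycle 11: - // r0:18,r1:Mul2,r2:Mul1,r3:1,r4:10,r5:1
cycle 12: CDB Add1=180 // r0:18,r1:Mul2,r2:Mul1,r3:1,r4:10,r5:1
cycle 13: - // r0:18,r1:Mul2,r2:Mul1,r3:1,r4:10,r5:1
cycle 14: - // r0:18,r1:Mul2,r2:Mul1,r3:1,r4:10,r5:1
cycle 15: - // r0:18,r1:Mul2,r2:Mul1,r3:1,r4:10,r5:1
cycle 16: CDB Mul1=32400 // r0:18,r1:Mul2,r2:32400,r3:1,r4:10,r5:1

STATUS = TAG Mul2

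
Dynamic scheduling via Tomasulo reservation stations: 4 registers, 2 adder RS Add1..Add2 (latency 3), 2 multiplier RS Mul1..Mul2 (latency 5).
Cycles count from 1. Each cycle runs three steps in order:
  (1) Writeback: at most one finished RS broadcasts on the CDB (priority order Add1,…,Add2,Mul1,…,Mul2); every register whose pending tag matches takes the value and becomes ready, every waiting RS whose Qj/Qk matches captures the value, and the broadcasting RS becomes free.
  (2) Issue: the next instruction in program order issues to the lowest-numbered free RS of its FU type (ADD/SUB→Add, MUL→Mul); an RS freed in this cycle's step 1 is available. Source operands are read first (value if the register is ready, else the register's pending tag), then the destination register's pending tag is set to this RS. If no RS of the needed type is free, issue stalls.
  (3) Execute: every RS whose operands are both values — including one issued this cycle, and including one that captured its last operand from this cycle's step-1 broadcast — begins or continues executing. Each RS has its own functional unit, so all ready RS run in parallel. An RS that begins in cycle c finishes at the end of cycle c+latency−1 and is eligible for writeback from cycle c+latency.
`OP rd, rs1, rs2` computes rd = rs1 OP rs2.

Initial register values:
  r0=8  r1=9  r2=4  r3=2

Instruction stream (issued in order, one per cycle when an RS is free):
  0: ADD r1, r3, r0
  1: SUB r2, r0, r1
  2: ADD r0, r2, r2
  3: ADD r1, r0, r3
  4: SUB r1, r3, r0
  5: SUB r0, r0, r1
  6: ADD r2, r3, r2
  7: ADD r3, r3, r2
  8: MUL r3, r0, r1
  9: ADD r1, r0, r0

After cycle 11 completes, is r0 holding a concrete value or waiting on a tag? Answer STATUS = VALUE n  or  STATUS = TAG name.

STATUS = VALUE -4

cycle 1: issue ADD r1<-Add1 // r0:8,r1:Add1,r2:4,r3:2
cycle 2: issue SUB r2<-Add2 // r0:8,r1:Add1,r2:Add2,r3:2
cycle 3: stall // r0:8,r1:Add1,r2:Add2,r3:2
cycle 4: CDB Add1=10; issue ADD r0<-Add1 // r0:Add1,r1:10,r2:Add2,r3:2
cycle 5: stall // r0:Add1,r1:10,r2:Add2,r3:2
cycle 6: stall // r0:Add1,r1:10,r2:Add2,r3:2
cycle 7: CDB Add2=-2; issue ADD r1<-Add2 // r0:Add1,r1:Add2,r2:-2,r3:2
cycle 8: stall // r0:Add1,r1:Add2,r2:-2,r3:2
cycle 9: stall // r0:Add1,r1:Add2,r2:-2,r3:2
cycle 10: CDB Add1=-4; issue SUB r1<-Add1 // r0:-4,r1:Add1,r2:-2,r3:2
cycle 11: stall // r0:-4,r1:Add1,r2:-2,r3:2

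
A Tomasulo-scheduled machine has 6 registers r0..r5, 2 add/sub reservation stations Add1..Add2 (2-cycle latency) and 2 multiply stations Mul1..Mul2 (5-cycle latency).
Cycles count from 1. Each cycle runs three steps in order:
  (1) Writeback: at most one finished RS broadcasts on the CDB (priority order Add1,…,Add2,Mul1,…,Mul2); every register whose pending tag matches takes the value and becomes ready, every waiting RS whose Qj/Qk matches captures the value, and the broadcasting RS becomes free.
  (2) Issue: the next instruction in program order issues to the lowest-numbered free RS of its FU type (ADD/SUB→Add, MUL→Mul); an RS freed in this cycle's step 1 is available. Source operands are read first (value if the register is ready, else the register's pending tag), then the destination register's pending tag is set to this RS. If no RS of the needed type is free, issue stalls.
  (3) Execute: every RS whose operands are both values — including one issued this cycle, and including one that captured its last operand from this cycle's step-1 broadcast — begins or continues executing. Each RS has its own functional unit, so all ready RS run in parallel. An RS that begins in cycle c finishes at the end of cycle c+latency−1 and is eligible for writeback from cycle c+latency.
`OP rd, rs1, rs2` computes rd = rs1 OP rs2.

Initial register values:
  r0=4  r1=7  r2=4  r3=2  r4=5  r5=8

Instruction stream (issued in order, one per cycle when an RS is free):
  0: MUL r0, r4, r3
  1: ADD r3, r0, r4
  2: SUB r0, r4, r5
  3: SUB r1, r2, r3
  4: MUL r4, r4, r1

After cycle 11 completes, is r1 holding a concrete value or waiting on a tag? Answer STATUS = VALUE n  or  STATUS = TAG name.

c1: issue MUL r0<-Mul1 | r0:Mul1,r1:7,r2:4,r3:2,r4:5,r5:8
c2: issue ADD r3<-Add1 | r0:Mul1,r1:7,r2:4,r3:Add1,r4:5,r5:8
c3: issue SUB r0<-Add2 | r0:Add2,r1:7,r2:4,r3:Add1,r4:5,r5:8
c4: stall | r0:Add2,r1:7,r2:4,r3:Add1,r4:5,r5:8
c5: CDB Add2=-3; issue SUB r1<-Add2 | r0:-3,r1:Add2,r2:4,r3:Add1,r4:5,r5:8
c6: CDB Mul1=10; issue MUL r4<-Mul1 | r0:-3,r1:Add2,r2:4,r3:Add1,r4:Mul1,r5:8
c7: - | r0:-3,r1:Add2,r2:4,r3:Add1,r4:Mul1,r5:8
c8: CDB Add1=15 | r0:-3,r1:Add2,r2:4,r3:15,r4:Mul1,r5:8
c9: - | r0:-3,r1:Add2,r2:4,r3:15,r4:Mul1,r5:8
c10: CDB Add2=-11 | r0:-3,r1:-11,r2:4,r3:15,r4:Mul1,r5:8
c11: - | r0:-3,r1:-11,r2:4,r3:15,r4:Mul1,r5:8

STATUS = VALUE -11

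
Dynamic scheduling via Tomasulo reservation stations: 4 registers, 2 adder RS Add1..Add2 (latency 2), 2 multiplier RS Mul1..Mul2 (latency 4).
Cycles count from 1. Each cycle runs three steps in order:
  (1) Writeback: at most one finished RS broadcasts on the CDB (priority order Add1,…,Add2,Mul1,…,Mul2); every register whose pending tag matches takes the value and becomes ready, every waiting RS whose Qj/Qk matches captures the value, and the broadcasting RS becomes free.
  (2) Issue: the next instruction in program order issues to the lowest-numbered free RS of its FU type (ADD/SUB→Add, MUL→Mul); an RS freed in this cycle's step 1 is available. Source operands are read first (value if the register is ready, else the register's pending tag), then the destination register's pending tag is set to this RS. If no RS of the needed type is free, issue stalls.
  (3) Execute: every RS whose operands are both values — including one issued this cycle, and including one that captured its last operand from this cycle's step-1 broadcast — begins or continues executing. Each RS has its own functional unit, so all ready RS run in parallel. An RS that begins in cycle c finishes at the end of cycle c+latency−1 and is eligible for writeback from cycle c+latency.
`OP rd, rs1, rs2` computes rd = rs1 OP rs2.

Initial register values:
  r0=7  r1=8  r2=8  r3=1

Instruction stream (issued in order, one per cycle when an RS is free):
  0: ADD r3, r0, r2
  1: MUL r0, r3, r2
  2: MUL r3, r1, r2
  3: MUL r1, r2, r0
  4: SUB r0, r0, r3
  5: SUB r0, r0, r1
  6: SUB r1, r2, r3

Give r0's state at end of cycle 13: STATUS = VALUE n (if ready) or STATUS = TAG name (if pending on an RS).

STATUS = VALUE -904

c1: issue ADD r3<-Add1 | r0:7,r1:8,r2:8,r3:Add1
c2: issue MUL r0<-Mul1 | r0:Mul1,r1:8,r2:8,r3:Add1
c3: CDB Add1=15; issue MUL r3<-Mul2 | r0:Mul1,r1:8,r2:8,r3:Mul2
c4: stall | r0:Mul1,r1:8,r2:8,r3:Mul2
c5: stall | r0:Mul1,r1:8,r2:8,r3:Mul2
c6: stall | r0:Mul1,r1:8,r2:8,r3:Mul2
c7: CDB Mul1=120; issue MUL r1<-Mul1 | r0:120,r1:Mul1,r2:8,r3:Mul2
c8: CDB Mul2=64; issue SUB r0<-Add1 | r0:Add1,r1:Mul1,r2:8,r3:64
c9: issue SUB r0<-Add2 | r0:Add2,r1:Mul1,r2:8,r3:64
c10: CDB Add1=56; issue SUB r1<-Add1 | r0:Add2,r1:Add1,r2:8,r3:64
c11: CDB Mul1=960 | r0:Add2,r1:Add1,r2:8,r3:64
c12: CDB Add1=-56 | r0:Add2,r1:-56,r2:8,r3:64
c13: CDB Add2=-904 | r0:-904,r1:-56,r2:8,r3:64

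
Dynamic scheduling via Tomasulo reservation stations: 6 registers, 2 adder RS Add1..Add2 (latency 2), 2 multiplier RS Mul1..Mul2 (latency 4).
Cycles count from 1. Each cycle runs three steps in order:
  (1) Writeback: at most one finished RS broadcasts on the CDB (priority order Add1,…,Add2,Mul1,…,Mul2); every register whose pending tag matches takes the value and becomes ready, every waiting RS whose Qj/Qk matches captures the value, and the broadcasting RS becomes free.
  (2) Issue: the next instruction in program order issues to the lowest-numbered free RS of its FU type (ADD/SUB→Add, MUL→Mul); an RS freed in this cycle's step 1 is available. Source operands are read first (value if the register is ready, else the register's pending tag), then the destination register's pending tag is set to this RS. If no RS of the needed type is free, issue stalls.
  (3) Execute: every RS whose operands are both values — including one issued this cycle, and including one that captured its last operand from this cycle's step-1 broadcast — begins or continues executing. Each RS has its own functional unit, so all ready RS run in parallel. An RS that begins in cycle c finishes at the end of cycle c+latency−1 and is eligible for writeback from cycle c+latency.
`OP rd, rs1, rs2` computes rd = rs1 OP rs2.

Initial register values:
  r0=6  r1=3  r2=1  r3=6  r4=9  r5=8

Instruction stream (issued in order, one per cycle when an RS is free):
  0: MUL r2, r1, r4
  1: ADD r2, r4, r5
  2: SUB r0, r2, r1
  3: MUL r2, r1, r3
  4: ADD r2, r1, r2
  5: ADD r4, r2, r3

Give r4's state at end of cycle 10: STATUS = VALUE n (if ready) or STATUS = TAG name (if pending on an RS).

cycle 1: issue MUL r2<-Mul1 // r0:6,r1:3,r2:Mul1,r3:6,r4:9,r5:8
cycle 2: issue ADD r2<-Add1 // r0:6,r1:3,r2:Add1,r3:6,r4:9,r5:8
cycle 3: issue SUB r0<-Add2 // r0:Add2,r1:3,r2:Add1,r3:6,r4:9,r5:8
cycle 4: CDB Add1=17; issue MUL r2<-Mul2 // r0:Add2,r1:3,r2:Mul2,r3:6,r4:9,r5:8
cycle 5: CDB Mul1=27; issue ADD r2<-Add1 // r0:Add2,r1:3,r2:Add1,r3:6,r4:9,r5:8
cycle 6: CDB Add2=14; issue ADD r4<-Add2 // r0:14,r1:3,r2:Add1,r3:6,r4:Add2,r5:8
cycle 7: - // r0:14,r1:3,r2:Add1,r3:6,r4:Add2,r5:8
cycle 8: CDB Mul2=18 // r0:14,r1:3,r2:Add1,r3:6,r4:Add2,r5:8
cycle 9: - // r0:14,r1:3,r2:Add1,r3:6,r4:Add2,r5:8
cycle 10: CDB Add1=21 // r0:14,r1:3,r2:21,r3:6,r4:Add2,r5:8

STATUS = TAG Add2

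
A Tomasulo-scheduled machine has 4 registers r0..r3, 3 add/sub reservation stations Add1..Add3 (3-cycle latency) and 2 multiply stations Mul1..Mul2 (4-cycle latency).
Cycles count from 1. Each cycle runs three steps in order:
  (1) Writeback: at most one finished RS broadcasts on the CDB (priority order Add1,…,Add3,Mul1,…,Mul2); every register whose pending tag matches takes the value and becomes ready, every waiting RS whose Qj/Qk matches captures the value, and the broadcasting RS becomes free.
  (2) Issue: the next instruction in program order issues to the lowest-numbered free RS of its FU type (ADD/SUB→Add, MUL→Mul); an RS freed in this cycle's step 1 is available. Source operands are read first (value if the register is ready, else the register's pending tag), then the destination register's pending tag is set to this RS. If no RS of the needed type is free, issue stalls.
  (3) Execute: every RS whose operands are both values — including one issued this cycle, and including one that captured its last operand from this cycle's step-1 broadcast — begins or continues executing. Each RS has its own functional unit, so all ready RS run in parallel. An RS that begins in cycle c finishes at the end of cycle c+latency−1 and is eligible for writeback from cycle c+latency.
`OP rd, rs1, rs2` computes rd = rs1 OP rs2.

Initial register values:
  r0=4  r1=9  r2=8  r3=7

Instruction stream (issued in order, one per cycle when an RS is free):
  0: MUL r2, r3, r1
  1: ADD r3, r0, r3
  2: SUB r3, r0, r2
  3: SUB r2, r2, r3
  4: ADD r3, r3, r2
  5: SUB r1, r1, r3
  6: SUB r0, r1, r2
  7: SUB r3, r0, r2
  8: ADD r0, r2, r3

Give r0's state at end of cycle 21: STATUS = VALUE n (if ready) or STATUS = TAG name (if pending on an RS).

cycle 1: issue MUL r2<-Mul1 // r0:4,r1:9,r2:Mul1,r3:7
cycle 2: issue ADD r3<-Add1 // r0:4,r1:9,r2:Mul1,r3:Add1
cycle 3: issue SUB r3<-Add2 // r0:4,r1:9,r2:Mul1,r3:Add2
cycle 4: issue SUB r2<-Add3 // r0:4,r1:9,r2:Add3,r3:Add2
cycle 5: CDB Add1=11; issue ADD r3<-Add1 // r0:4,r1:9,r2:Add3,r3:Add1
cycle 6: CDB Mul1=63; stall // r0:4,r1:9,r2:Add3,r3:Add1
cycle 7: stall // r0:4,r1:9,r2:Add3,r3:Add1
cycle 8: stall // r0:4,r1:9,r2:Add3,r3:Add1
cycle 9: CDB Add2=-59; issue SUB r1<-Add2 // r0:4,r1:Add2,r2:Add3,r3:Add1
cycle 10: stall // r0:4,r1:Add2,r2:Add3,r3:Add1
cycle 11: stall // r0:4,r1:Add2,r2:Add3,r3:Add1
cycle 12: CDB Add3=122; issue SUB r0<-Add3 // r0:Add3,r1:Add2,r2:122,r3:Add1
cycle 13: stall // r0:Add3,r1:Add2,r2:122,r3:Add1
cycle 14: stall // r0:Add3,r1:Add2,r2:122,r3:Add1
cycle 15: CDB Add1=63; issue SUB r3<-Add1 // r0:Add3,r1:Add2,r2:122,r3:Add1
cycle 16: stall // r0:Add3,r1:Add2,r2:122,r3:Add1
cycle 17: stall // r0:Add3,r1:Add2,r2:122,r3:Add1
cycle 18: CDB Add2=-54; issue ADD r0<-Add2 // r0:Add2,r1:-54,r2:122,r3:Add1
cycle 19: - // r0:Add2,r1:-54,r2:122,r3:Add1
cycle 20: - // r0:Add2,r1:-54,r2:122,r3:Add1
cycle 21: CDB Add3=-176 // r0:Add2,r1:-54,r2:122,r3:Add1

STATUS = TAG Add2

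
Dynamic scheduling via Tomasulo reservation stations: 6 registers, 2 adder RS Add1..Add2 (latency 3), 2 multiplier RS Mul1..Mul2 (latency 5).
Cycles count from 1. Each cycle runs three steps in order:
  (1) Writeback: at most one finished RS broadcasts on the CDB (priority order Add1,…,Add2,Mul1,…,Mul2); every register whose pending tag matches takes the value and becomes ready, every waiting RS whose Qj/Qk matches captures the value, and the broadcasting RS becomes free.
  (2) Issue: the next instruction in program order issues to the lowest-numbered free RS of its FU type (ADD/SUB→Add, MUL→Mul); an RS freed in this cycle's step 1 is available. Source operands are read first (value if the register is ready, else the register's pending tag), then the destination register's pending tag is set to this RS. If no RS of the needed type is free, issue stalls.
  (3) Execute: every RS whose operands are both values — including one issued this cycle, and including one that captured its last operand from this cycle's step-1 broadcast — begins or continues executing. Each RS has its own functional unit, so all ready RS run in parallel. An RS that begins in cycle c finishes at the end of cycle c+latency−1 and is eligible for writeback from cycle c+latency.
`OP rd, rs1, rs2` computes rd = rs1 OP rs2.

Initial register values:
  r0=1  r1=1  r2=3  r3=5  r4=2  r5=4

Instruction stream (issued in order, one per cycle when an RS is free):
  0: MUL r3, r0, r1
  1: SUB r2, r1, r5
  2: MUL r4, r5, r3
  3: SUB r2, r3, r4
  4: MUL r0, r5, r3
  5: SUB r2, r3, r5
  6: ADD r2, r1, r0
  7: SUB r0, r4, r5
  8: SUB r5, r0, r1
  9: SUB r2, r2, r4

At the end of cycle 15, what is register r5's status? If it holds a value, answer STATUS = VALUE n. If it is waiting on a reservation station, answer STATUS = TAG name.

STATUS = TAG Add2

  c1: issue MUL r3<-Mul1  regs: r0:1,r1:1,r2:3,r3:Mul1,r4:2,r5:4
  c2: issue SUB r2<-Add1  regs: r0:1,r1:1,r2:Add1,r3:Mul1,r4:2,r5:4
  c3: issue MUL r4<-Mul2  regs: r0:1,r1:1,r2:Add1,r3:Mul1,r4:Mul2,r5:4
  c4: issue SUB r2<-Add2  regs: r0:1,r1:1,r2:Add2,r3:Mul1,r4:Mul2,r5:4
  c5: CDB Add1=-3; stall  regs: r0:1,r1:1,r2:Add2,r3:Mul1,r4:Mul2,r5:4
  c6: CDB Mul1=1; issue MUL r0<-Mul1  regs: r0:Mul1,r1:1,r2:Add2,r3:1,r4:Mul2,r5:4
  c7: issue SUB r2<-Add1  regs: r0:Mul1,r1:1,r2:Add1,r3:1,r4:Mul2,r5:4
  c8: stall  regs: r0:Mul1,r1:1,r2:Add1,r3:1,r4:Mul2,r5:4
  c9: stall  regs: r0:Mul1,r1:1,r2:Add1,r3:1,r4:Mul2,r5:4
  c10: CDB Add1=-3; issue ADD r2<-Add1  regs: r0:Mul1,r1:1,r2:Add1,r3:1,r4:Mul2,r5:4
  c11: CDB Mul1=4; stall  regs: r0:4,r1:1,r2:Add1,r3:1,r4:Mul2,r5:4
  c12: CDB Mul2=4; stall  regs: r0:4,r1:1,r2:Add1,r3:1,r4:4,r5:4
  c13: stall  regs: r0:4,r1:1,r2:Add1,r3:1,r4:4,r5:4
  c14: CDB Add1=5; issue SUB r0<-Add1  regs: r0:Add1,r1:1,r2:5,r3:1,r4:4,r5:4
  c15: CDB Add2=-3; issue SUB r5<-Add2  regs: r0:Add1,r1:1,r2:5,r3:1,r4:4,r5:Add2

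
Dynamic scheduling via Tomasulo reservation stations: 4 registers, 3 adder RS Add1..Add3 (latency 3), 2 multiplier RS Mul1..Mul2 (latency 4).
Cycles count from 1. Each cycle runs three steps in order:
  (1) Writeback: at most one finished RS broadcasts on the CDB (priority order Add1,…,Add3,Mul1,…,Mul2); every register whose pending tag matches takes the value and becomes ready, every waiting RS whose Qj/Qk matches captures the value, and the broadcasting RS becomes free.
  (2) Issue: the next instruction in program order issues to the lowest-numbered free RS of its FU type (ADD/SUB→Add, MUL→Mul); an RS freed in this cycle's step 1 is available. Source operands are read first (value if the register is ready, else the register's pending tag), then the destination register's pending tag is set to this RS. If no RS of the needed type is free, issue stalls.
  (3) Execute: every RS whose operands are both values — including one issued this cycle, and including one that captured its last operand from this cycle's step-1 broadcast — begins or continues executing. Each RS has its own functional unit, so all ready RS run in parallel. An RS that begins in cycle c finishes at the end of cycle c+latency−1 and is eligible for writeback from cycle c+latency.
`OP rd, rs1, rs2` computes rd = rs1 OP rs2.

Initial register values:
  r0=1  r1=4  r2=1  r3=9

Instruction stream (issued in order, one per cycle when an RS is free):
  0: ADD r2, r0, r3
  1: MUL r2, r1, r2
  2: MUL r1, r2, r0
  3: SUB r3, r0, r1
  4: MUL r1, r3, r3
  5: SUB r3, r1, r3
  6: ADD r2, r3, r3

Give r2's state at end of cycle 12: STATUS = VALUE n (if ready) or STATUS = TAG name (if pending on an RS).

  c1: issue ADD r2<-Add1  regs: r0:1,r1:4,r2:Add1,r3:9
  c2: issue MUL r2<-Mul1  regs: r0:1,r1:4,r2:Mul1,r3:9
  c3: issue MUL r1<-Mul2  regs: r0:1,r1:Mul2,r2:Mul1,r3:9
  c4: CDB Add1=10; issue SUB r3<-Add1  regs: r0:1,r1:Mul2,r2:Mul1,r3:Add1
  c5: stall  regs: r0:1,r1:Mul2,r2:Mul1,r3:Add1
  c6: stall  regs: r0:1,r1:Mul2,r2:Mul1,r3:Add1
  c7: stall  regs: r0:1,r1:Mul2,r2:Mul1,r3:Add1
  c8: CDB Mul1=40; issue MUL r1<-Mul1  regs: r0:1,r1:Mul1,r2:40,r3:Add1
  c9: issue SUB r3<-Add2  regs: r0:1,r1:Mul1,r2:40,r3:Add2
  c10: issue ADD r2<-Add3  regs: r0:1,r1:Mul1,r2:Add3,r3:Add2
  c11: -  regs: r0:1,r1:Mul1,r2:Add3,r3:Add2
  c12: CDB Mul2=40  regs: r0:1,r1:Mul1,r2:Add3,r3:Add2

STATUS = TAG Add3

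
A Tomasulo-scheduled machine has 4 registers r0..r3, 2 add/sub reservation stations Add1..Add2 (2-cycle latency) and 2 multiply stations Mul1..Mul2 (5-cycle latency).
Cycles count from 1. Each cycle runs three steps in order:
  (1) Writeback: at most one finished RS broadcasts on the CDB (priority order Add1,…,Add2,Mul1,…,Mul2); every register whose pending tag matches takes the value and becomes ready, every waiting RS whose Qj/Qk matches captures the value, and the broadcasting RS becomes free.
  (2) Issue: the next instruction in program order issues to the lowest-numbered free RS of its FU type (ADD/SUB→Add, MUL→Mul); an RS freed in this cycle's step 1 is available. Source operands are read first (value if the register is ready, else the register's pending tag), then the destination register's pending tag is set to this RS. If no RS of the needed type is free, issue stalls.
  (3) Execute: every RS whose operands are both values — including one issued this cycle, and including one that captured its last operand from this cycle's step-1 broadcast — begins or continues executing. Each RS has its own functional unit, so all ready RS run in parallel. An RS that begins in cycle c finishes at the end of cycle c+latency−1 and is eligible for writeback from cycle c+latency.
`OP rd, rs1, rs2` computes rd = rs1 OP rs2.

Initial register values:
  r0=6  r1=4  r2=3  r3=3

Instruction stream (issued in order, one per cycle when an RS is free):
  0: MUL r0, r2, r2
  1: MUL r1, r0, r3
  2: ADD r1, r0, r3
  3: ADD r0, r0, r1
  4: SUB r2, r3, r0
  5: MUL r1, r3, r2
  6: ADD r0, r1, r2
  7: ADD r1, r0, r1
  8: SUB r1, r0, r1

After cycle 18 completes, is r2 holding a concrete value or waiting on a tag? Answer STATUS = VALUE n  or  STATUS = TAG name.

c1: issue MUL r0<-Mul1 | r0:Mul1,r1:4,r2:3,r3:3
c2: issue MUL r1<-Mul2 | r0:Mul1,r1:Mul2,r2:3,r3:3
c3: issue ADD r1<-Add1 | r0:Mul1,r1:Add1,r2:3,r3:3
c4: issue ADD r0<-Add2 | r0:Add2,r1:Add1,r2:3,r3:3
c5: stall | r0:Add2,r1:Add1,r2:3,r3:3
c6: CDB Mul1=9; stall | r0:Add2,r1:Add1,r2:3,r3:3
c7: stall | r0:Add2,r1:Add1,r2:3,r3:3
c8: CDB Add1=12; issue SUB r2<-Add1 | r0:Add2,r1:12,r2:Add1,r3:3
c9: issue MUL r1<-Mul1 | r0:Add2,r1:Mul1,r2:Add1,r3:3
c10: CDB Add2=21; issue ADD r0<-Add2 | r0:Add2,r1:Mul1,r2:Add1,r3:3
c11: CDB Mul2=27; stall | r0:Add2,r1:Mul1,r2:Add1,r3:3
c12: CDB Add1=-18; issue ADD r1<-Add1 | r0:Add2,r1:Add1,r2:-18,r3:3
c13: stall | r0:Add2,r1:Add1,r2:-18,r3:3
c14: stall | r0:Add2,r1:Add1,r2:-18,r3:3
c15: stall | r0:Add2,r1:Add1,r2:-18,r3:3
c16: stall | r0:Add2,r1:Add1,r2:-18,r3:3
c17: CDB Mul1=-54; stall | r0:Add2,r1:Add1,r2:-18,r3:3
c18: stall | r0:Add2,r1:Add1,r2:-18,r3:3

STATUS = VALUE -18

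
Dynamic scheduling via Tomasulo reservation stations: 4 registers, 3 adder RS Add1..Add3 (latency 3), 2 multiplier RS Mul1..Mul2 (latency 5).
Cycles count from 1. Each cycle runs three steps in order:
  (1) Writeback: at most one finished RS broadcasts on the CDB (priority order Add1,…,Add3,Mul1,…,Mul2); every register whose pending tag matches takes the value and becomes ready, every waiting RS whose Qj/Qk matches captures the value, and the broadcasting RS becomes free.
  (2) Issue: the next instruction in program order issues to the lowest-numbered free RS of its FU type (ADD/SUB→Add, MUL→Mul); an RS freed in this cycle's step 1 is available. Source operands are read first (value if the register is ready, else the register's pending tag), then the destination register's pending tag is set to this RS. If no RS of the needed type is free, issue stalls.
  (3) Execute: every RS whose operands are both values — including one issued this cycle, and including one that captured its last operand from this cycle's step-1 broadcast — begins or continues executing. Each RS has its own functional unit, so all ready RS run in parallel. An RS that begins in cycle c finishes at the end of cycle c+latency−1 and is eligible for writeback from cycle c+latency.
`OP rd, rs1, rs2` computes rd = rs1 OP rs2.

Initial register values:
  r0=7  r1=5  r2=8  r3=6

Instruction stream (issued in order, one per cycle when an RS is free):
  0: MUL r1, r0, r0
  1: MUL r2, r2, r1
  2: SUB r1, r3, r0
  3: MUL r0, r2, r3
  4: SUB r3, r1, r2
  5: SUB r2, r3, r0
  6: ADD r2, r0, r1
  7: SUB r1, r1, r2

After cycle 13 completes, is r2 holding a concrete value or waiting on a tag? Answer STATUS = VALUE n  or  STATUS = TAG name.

STATUS = TAG Add3

c1: issue MUL r1<-Mul1 | r0:7,r1:Mul1,r2:8,r3:6
c2: issue MUL r2<-Mul2 | r0:7,r1:Mul1,r2:Mul2,r3:6
c3: issue SUB r1<-Add1 | r0:7,r1:Add1,r2:Mul2,r3:6
c4: stall | r0:7,r1:Add1,r2:Mul2,r3:6
c5: stall | r0:7,r1:Add1,r2:Mul2,r3:6
c6: CDB Add1=-1; stall | r0:7,r1:-1,r2:Mul2,r3:6
c7: CDB Mul1=49; issue MUL r0<-Mul1 | r0:Mul1,r1:-1,r2:Mul2,r3:6
c8: issue SUB r3<-Add1 | r0:Mul1,r1:-1,r2:Mul2,r3:Add1
c9: issue SUB r2<-Add2 | r0:Mul1,r1:-1,r2:Add2,r3:Add1
c10: issue ADD r2<-Add3 | r0:Mul1,r1:-1,r2:Add3,r3:Add1
c11: stall | r0:Mul1,r1:-1,r2:Add3,r3:Add1
c12: CDB Mul2=392; stall | r0:Mul1,r1:-1,r2:Add3,r3:Add1
c13: stall | r0:Mul1,r1:-1,r2:Add3,r3:Add1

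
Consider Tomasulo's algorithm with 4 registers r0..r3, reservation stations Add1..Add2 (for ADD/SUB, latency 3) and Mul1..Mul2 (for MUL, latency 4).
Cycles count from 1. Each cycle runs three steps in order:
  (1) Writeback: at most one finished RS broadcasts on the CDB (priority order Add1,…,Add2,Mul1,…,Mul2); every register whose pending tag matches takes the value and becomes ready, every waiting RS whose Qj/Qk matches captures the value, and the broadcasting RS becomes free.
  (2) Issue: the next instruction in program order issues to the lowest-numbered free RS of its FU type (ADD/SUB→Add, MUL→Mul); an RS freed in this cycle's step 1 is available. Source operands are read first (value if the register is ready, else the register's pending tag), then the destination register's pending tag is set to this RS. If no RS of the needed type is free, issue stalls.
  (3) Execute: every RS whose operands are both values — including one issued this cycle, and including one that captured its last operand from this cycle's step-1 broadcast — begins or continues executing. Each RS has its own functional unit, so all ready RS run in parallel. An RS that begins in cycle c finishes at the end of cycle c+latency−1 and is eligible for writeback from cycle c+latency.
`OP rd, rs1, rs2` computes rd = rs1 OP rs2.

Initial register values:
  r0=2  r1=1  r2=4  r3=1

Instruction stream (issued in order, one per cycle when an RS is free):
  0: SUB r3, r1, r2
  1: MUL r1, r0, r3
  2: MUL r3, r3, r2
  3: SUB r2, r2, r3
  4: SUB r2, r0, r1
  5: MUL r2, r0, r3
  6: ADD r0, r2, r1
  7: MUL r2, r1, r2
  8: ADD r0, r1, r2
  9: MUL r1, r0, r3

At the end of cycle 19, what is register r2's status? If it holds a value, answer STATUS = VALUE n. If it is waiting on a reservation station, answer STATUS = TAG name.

  c1: issue SUB r3<-Add1  regs: r0:2,r1:1,r2:4,r3:Add1
  c2: issue MUL r1<-Mul1  regs: r0:2,r1:Mul1,r2:4,r3:Add1
  c3: issue MUL r3<-Mul2  regs: r0:2,r1:Mul1,r2:4,r3:Mul2
  c4: CDB Add1=-3; issue SUB r2<-Add1  regs: r0:2,r1:Mul1,r2:Add1,r3:Mul2
  c5: issue SUB r2<-Add2  regs: r0:2,r1:Mul1,r2:Add2,r3:Mul2
  c6: stall  regs: r0:2,r1:Mul1,r2:Add2,r3:Mul2
  c7: stall  regs: r0:2,r1:Mul1,r2:Add2,r3:Mul2
  c8: CDB Mul1=-6; issue MUL r2<-Mul1  regs: r0:2,r1:-6,r2:Mul1,r3:Mul2
  c9: CDB Mul2=-12; stall  regs: r0:2,r1:-6,r2:Mul1,r3:-12
  c10: stall  regs: r0:2,r1:-6,r2:Mul1,r3:-12
  c11: CDB Add2=8; issue ADD r0<-Add2  regs: r0:Add2,r1:-6,r2:Mul1,r3:-12
  c12: CDB Add1=16; issue MUL r2<-Mul2  regs: r0:Add2,r1:-6,r2:Mul2,r3:-12
  c13: CDB Mul1=-24; issue ADD r0<-Add1  regs: r0:Add1,r1:-6,r2:Mul2,r3:-12
  c14: issue MUL r1<-Mul1  regs: r0:Add1,r1:Mul1,r2:Mul2,r3:-12
  c15: -  regs: r0:Add1,r1:Mul1,r2:Mul2,r3:-12
  c16: CDB Add2=-30  regs: r0:Add1,r1:Mul1,r2:Mul2,r3:-12
  c17: CDB Mul2=144  regs: r0:Add1,r1:Mul1,r2:144,r3:-12
  c18: -  regs: r0:Add1,r1:Mul1,r2:144,r3:-12
  c19: -  regs: r0:Add1,r1:Mul1,r2:144,r3:-12

STATUS = VALUE 144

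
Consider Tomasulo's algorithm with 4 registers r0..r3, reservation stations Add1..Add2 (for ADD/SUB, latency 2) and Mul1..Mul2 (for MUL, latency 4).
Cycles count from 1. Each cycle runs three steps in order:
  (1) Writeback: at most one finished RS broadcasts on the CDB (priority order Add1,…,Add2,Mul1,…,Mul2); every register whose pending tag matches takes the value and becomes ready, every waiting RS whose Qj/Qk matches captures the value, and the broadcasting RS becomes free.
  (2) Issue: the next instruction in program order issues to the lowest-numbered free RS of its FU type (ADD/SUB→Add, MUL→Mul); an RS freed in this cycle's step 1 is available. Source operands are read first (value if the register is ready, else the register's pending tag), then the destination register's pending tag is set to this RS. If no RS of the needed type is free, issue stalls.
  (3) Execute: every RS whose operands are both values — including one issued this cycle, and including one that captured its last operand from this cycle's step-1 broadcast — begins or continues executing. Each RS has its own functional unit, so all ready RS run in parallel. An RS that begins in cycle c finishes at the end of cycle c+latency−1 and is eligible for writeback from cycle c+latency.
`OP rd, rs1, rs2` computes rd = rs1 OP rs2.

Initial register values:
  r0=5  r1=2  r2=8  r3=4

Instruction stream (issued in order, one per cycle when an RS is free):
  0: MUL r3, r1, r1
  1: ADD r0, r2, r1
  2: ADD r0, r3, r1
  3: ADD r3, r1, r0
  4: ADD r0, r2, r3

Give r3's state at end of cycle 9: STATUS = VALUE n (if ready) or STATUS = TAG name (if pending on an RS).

c1: issue MUL r3<-Mul1 | r0:5,r1:2,r2:8,r3:Mul1
c2: issue ADD r0<-Add1 | r0:Add1,r1:2,r2:8,r3:Mul1
c3: issue ADD r0<-Add2 | r0:Add2,r1:2,r2:8,r3:Mul1
c4: CDB Add1=10; issue ADD r3<-Add1 | r0:Add2,r1:2,r2:8,r3:Add1
c5: CDB Mul1=4; stall | r0:Add2,r1:2,r2:8,r3:Add1
c6: stall | r0:Add2,r1:2,r2:8,r3:Add1
c7: CDB Add2=6; issue ADD r0<-Add2 | r0:Add2,r1:2,r2:8,r3:Add1
c8: - | r0:Add2,r1:2,r2:8,r3:Add1
c9: CDB Add1=8 | r0:Add2,r1:2,r2:8,r3:8

STATUS = VALUE 8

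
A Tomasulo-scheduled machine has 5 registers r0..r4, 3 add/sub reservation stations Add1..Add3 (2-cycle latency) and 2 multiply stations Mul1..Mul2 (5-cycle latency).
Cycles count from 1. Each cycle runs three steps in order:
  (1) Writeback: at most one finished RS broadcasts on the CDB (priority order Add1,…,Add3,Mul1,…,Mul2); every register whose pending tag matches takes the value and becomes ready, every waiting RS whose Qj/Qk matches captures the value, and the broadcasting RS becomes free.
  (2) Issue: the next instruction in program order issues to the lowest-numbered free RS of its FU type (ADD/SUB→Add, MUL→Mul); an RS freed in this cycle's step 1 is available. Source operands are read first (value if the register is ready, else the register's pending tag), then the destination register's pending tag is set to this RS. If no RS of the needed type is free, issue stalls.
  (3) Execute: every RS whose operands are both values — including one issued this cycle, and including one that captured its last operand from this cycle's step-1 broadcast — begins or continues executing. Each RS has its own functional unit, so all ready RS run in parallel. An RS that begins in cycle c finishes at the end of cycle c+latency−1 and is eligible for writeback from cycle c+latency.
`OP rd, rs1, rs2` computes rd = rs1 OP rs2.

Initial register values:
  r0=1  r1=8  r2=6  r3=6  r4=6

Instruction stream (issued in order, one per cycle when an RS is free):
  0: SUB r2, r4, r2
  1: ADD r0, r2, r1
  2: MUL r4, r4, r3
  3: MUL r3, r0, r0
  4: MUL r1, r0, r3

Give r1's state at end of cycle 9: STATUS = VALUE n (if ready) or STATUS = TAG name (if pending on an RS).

STATUS = TAG Mul1

  c1: issue SUB r2<-Add1  regs: r0:1,r1:8,r2:Add1,r3:6,r4:6
  c2: issue ADD r0<-Add2  regs: r0:Add2,r1:8,r2:Add1,r3:6,r4:6
  c3: CDB Add1=0; issue MUL r4<-Mul1  regs: r0:Add2,r1:8,r2:0,r3:6,r4:Mul1
  c4: issue MUL r3<-Mul2  regs: r0:Add2,r1:8,r2:0,r3:Mul2,r4:Mul1
  c5: CDB Add2=8; stall  regs: r0:8,r1:8,r2:0,r3:Mul2,r4:Mul1
  c6: stall  regs: r0:8,r1:8,r2:0,r3:Mul2,r4:Mul1
  c7: stall  regs: r0:8,r1:8,r2:0,r3:Mul2,r4:Mul1
  c8: CDB Mul1=36; issue MUL r1<-Mul1  regs: r0:8,r1:Mul1,r2:0,r3:Mul2,r4:36
  c9: -  regs: r0:8,r1:Mul1,r2:0,r3:Mul2,r4:36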